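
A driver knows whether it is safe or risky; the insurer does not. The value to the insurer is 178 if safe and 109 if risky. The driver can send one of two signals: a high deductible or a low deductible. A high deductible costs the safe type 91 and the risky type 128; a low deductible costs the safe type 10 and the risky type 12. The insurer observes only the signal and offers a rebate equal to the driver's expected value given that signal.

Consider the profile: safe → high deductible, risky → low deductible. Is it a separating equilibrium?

Under separation the insurer infers type exactly: high deductible → safe (pays 178), low deductible → risky (pays 109).
Safe: high deductible gives 178 − 91 = 87; low deductible gives 109 − 10 = 99. Would deviate. ✗
Risky: low deductible gives 109 − 12 = 97; high deductible gives 178 − 128 = 50. No deviation. ✓

No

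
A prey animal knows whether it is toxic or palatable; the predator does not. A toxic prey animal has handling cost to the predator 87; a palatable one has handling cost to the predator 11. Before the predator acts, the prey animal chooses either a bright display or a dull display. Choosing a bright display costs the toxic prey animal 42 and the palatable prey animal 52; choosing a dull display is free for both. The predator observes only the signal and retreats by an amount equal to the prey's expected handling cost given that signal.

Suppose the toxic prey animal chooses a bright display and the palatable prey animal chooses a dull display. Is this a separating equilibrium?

No

If types separate, bright display earns payment 87 and dull display earns 11.
Toxic: bright display gives 87 − 42 = 45; dull display gives 11 − 0 = 11. No deviation. ✓
Palatable: dull display gives 11 − 0 = 11; bright display gives 87 − 52 = 35. Would deviate. ✗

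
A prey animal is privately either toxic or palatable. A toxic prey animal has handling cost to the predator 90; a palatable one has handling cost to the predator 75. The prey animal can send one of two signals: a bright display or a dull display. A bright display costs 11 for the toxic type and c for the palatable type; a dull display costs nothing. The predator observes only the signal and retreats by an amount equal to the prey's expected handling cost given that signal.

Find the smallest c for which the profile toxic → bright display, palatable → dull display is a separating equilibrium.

Under separation: bright display → toxic (pays 90); dull display → palatable (pays 75).
Toxic: 90 − 11 = 79 ≥ 75 − 0 = 75. Holds regardless of c. ✓
Palatable: 75 − 0 ≥ 90 − c, so c ≥ 90 − 75 = 15.

15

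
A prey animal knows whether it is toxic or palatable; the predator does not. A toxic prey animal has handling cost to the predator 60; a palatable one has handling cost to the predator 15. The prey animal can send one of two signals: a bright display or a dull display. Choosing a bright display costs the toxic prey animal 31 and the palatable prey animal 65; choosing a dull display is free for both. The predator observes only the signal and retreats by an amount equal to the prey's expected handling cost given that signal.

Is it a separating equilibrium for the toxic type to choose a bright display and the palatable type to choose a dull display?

Yes

If types separate, bright display earns payment 60 and dull display earns 15.
Toxic: bright display gives 60 − 31 = 29; dull display gives 15 − 0 = 15. No deviation. ✓
Palatable: dull display gives 15 − 0 = 15; bright display gives 60 − 65 = -5. No deviation. ✓
Neither type gains from mimicking the other.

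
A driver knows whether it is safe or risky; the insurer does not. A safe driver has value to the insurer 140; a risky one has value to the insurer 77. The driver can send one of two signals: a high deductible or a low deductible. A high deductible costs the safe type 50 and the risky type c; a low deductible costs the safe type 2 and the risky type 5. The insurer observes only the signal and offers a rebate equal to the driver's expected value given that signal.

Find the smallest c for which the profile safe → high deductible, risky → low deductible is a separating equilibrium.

Under separation: high deductible → safe (pays 140); low deductible → risky (pays 77).
Safe: 140 − 50 = 90 ≥ 77 − 2 = 75. Holds regardless of c. ✓
Risky: 77 − 5 ≥ 140 − c, so c ≥ 140 − 72 = 68.

68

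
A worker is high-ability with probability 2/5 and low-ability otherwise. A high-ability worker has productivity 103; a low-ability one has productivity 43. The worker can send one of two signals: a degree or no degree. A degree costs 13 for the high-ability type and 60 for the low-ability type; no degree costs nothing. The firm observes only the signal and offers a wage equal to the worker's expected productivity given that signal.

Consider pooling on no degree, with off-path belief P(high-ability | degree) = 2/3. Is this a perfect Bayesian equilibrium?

No

At the pooled signal (no degree) the firm holds the prior 2/5 and pays 2/5·103 + 3/5·43 = 67. Off-path (degree) belief 2/3 gives 2/3·103 + 1/3·43 = 83.
High-ability: no degree gives 67 − 0 = 67; degree gives 83 − 13 = 70. Deviates. ✗
Low-ability: no degree gives 67 − 0 = 67; degree gives 83 − 60 = 23. Stays. ✓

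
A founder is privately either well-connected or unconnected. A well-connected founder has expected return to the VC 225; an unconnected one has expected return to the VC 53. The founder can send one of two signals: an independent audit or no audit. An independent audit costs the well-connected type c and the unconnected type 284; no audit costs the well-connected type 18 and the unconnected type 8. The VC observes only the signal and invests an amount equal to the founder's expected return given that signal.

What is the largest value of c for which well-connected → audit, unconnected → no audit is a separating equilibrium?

Under separation: audit → well-connected (pays 225); no audit → unconnected (pays 53).
Unconnected: 53 − 8 = 45 ≥ 225 − 284 = -59. Holds regardless of c. ✓
Well-connected: 225 − c ≥ 53 − 18, so c ≤ 225 − 35 = 190.

190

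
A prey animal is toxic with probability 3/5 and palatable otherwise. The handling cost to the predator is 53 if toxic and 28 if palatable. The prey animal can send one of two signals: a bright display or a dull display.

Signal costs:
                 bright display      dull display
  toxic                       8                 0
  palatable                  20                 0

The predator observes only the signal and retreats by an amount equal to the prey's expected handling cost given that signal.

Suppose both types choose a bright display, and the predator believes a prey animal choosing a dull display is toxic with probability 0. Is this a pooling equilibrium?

At the pooled signal (bright display) the predator holds the prior 3/5 and pays 3/5·53 + 2/5·28 = 43. Off-path (dull display) belief 0 gives 0·53 + 1·28 = 28.
Toxic: bright display gives 43 − 8 = 35; dull display gives 28 − 0 = 28. Stays. ✓
Palatable: bright display gives 43 − 20 = 23; dull display gives 28 − 0 = 28. Deviates. ✗

No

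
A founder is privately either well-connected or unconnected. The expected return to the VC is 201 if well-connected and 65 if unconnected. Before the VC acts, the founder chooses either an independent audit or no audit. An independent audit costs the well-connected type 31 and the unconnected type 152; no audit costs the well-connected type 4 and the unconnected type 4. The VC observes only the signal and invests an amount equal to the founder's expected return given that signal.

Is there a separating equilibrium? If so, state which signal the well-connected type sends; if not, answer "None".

Try well-connected → audit, unconnected → no audit:
  If types separate, audit earns payment 201 and no audit earns 65.
  Well-connected: audit gives 201 − 31 = 170; no audit gives 65 − 4 = 61. No deviation. ✓
  Unconnected: no audit gives 65 − 4 = 61; audit gives 201 − 152 = 49. No deviation. ✓
Both hold — the well-connected type sends audit.

audit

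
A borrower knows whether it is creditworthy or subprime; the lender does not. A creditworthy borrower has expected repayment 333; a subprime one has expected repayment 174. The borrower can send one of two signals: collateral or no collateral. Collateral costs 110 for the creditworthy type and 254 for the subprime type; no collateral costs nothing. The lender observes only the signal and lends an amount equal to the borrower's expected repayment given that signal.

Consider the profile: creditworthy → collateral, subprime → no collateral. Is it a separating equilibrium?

Yes

If types separate, collateral earns payment 333 and no collateral earns 174.
Creditworthy: collateral gives 333 − 110 = 223; no collateral gives 174 − 0 = 174. No deviation. ✓
Subprime: no collateral gives 174 − 0 = 174; collateral gives 333 − 254 = 79. No deviation. ✓
Both incentive constraints hold.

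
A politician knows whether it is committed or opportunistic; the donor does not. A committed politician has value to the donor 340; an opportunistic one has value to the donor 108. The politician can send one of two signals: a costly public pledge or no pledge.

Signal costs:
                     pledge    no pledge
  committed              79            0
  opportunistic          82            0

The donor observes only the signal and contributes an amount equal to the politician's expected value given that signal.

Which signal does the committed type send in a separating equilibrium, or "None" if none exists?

Try committed → pledge, opportunistic → no pledge:
  If types separate, pledge earns payment 340 and no pledge earns 108.
  Committed: pledge gives 340 − 79 = 261; no pledge gives 108 − 0 = 108. No deviation. ✓
  Opportunistic: no pledge gives 108 − 0 = 108; pledge gives 340 − 82 = 258. Would deviate. ✗
Try committed → no pledge, opportunistic → pledge:
  If types separate, no pledge earns payment 340 and pledge earns 108.
  Committed: no pledge gives 340 − 0 = 340; pledge gives 108 − 79 = 29. No deviation. ✓
  Opportunistic: pledge gives 108 − 82 = 26; no pledge gives 340 − 0 = 340. Would deviate. ✗
Neither assignment is incentive-compatible.

None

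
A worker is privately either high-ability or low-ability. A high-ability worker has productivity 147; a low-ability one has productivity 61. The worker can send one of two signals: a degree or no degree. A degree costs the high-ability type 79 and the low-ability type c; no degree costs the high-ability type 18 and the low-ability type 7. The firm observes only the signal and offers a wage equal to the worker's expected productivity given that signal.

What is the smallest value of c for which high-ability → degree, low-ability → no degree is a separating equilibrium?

Under separation: degree → high-ability (pays 147); no degree → low-ability (pays 61).
High-ability: 147 − 79 = 68 ≥ 61 − 18 = 43. Holds regardless of c. ✓
Low-ability: 61 − 7 ≥ 147 − c, so c ≥ 147 − 54 = 93.

93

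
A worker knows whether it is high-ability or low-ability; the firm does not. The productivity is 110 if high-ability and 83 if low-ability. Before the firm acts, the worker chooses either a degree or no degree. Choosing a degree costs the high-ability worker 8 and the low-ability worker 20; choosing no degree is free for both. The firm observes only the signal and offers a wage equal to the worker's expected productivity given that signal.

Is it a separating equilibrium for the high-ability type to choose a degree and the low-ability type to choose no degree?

Under separation the firm infers type exactly: degree → high-ability (pays 110), no degree → low-ability (pays 83).
High-ability: degree gives 110 − 8 = 102; no degree gives 83 − 0 = 83. No deviation. ✓
Low-ability: no degree gives 83 − 0 = 83; degree gives 110 − 20 = 90. Would deviate. ✗

No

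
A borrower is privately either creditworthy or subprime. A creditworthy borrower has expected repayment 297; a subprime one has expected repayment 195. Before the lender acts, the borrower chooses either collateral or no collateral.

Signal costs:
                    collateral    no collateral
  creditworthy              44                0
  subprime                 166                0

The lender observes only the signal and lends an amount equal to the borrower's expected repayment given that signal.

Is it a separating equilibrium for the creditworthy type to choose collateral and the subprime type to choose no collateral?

If types separate, collateral earns payment 297 and no collateral earns 195.
Creditworthy: collateral gives 297 − 44 = 253; no collateral gives 195 − 0 = 195. No deviation. ✓
Subprime: no collateral gives 195 − 0 = 195; collateral gives 297 − 166 = 131. No deviation. ✓
Neither type gains from mimicking the other.

Yes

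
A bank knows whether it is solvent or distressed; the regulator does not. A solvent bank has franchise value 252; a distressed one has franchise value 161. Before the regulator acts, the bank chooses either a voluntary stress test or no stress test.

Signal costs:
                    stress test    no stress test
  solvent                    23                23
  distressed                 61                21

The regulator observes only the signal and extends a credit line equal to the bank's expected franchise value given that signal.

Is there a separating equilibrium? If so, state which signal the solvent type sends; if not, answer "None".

None

Try solvent → stress test, distressed → no stress test:
  Under separation the regulator infers type exactly: stress test → solvent (pays 252), no stress test → distressed (pays 161).
  Solvent: stress test gives 252 − 23 = 229; no stress test gives 161 − 23 = 138. No deviation. ✓
  Distressed: no stress test gives 161 − 21 = 140; stress test gives 252 − 61 = 191. Would deviate. ✗
Try solvent → no stress test, distressed → stress test:
  Under separation the regulator infers type exactly: no stress test → solvent (pays 252), stress test → distressed (pays 161).
  Solvent: no stress test gives 252 − 23 = 229; stress test gives 161 − 23 = 138. No deviation. ✓
  Distressed: stress test gives 161 − 61 = 100; no stress test gives 252 − 21 = 231. Would deviate. ✗
Neither assignment is incentive-compatible.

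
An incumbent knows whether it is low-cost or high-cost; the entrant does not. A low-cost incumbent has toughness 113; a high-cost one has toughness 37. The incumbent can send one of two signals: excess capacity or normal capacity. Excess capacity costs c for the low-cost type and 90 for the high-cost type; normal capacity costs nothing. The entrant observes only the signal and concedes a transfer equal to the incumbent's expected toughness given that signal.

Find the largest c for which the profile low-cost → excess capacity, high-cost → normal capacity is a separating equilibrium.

Under separation: excess capacity → low-cost (pays 113); normal capacity → high-cost (pays 37).
High-cost: 37 − 0 = 37 ≥ 113 − 90 = 23. Holds regardless of c. ✓
Low-cost: 113 − c ≥ 37 − 0, so c ≤ 113 − 37 = 76.

76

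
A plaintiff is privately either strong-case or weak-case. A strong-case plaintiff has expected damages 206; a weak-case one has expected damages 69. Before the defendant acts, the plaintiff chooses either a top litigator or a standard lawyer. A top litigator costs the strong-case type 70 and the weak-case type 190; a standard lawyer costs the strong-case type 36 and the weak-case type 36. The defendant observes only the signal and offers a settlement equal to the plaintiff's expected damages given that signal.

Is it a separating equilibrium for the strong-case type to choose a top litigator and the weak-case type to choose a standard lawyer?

If types separate, top litigator earns payment 206 and standard lawyer earns 69.
Strong-case: top litigator gives 206 − 70 = 136; standard lawyer gives 69 − 36 = 33. No deviation. ✓
Weak-case: standard lawyer gives 69 − 36 = 33; top litigator gives 206 − 190 = 16. No deviation. ✓
Neither type gains from mimicking the other.

Yes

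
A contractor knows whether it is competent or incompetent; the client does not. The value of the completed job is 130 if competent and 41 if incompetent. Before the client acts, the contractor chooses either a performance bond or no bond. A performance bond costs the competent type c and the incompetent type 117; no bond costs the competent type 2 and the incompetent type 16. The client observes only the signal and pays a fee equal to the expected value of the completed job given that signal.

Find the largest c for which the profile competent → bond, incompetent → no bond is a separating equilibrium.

91

Under separation: bond → competent (pays 130); no bond → incompetent (pays 41).
Incompetent: 41 − 16 = 25 ≥ 130 − 117 = 13. Holds regardless of c. ✓
Competent: 130 − c ≥ 41 − 2, so c ≤ 130 − 39 = 91.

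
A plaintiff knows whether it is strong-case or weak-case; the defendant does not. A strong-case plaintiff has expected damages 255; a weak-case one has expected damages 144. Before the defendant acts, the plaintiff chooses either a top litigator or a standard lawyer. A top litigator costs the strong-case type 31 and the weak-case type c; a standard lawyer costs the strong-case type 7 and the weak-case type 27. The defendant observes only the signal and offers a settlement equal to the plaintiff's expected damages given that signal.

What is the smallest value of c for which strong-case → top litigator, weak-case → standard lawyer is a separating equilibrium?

Under separation: top litigator → strong-case (pays 255); standard lawyer → weak-case (pays 144).
Strong-case: 255 − 31 = 224 ≥ 144 − 7 = 137. Holds regardless of c. ✓
Weak-case: 144 − 27 ≥ 255 − c, so c ≥ 255 − 117 = 138.

138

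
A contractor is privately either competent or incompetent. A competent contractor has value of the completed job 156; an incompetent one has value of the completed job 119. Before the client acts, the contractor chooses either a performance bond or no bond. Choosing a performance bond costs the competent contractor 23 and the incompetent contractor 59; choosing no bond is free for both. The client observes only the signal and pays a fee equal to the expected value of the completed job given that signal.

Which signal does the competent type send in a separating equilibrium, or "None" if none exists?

Try competent → bond, incompetent → no bond:
  If types separate, bond earns payment 156 and no bond earns 119.
  Competent: bond gives 156 − 23 = 133; no bond gives 119 − 0 = 119. No deviation. ✓
  Incompetent: no bond gives 119 − 0 = 119; bond gives 156 − 59 = 97. No deviation. ✓
Both hold — the competent type sends bond.

bond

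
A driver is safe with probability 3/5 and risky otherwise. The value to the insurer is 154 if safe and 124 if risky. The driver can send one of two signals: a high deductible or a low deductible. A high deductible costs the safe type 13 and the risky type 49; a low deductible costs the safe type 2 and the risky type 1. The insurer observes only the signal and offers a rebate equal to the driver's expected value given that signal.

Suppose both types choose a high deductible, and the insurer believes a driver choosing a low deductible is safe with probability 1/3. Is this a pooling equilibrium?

No

At the pooled signal (high deductible) the insurer holds the prior 3/5 and pays 3/5·154 + 2/5·124 = 142. Off-path (low deductible) belief 1/3 gives 1/3·154 + 2/3·124 = 134.
Safe: high deductible gives 142 − 13 = 129; low deductible gives 134 − 2 = 132. Deviates. ✗
Risky: high deductible gives 142 − 49 = 93; low deductible gives 134 − 1 = 133. Deviates. ✗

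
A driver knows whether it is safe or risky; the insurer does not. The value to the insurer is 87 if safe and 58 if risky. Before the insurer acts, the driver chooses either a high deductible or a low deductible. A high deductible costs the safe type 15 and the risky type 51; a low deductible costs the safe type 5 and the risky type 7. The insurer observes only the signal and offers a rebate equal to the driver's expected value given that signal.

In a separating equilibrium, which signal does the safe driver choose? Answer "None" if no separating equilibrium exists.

Try safe → high deductible, risky → low deductible:
  If types separate, high deductible earns payment 87 and low deductible earns 58.
  Safe: high deductible gives 87 − 15 = 72; low deductible gives 58 − 5 = 53. No deviation. ✓
  Risky: low deductible gives 58 − 7 = 51; high deductible gives 87 − 51 = 36. No deviation. ✓
Both hold — the safe type sends high deductible.

high deductible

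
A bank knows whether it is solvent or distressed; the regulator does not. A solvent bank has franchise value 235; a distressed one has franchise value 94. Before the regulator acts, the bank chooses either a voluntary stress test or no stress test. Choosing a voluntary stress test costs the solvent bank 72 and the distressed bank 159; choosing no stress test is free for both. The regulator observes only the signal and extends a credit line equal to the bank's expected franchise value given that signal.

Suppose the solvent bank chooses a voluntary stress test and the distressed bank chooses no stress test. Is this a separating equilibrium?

If types separate, stress test earns payment 235 and no stress test earns 94.
Solvent: stress test gives 235 − 72 = 163; no stress test gives 94 − 0 = 94. No deviation. ✓
Distressed: no stress test gives 94 − 0 = 94; stress test gives 235 − 159 = 76. No deviation. ✓
Both incentive constraints hold.

Yes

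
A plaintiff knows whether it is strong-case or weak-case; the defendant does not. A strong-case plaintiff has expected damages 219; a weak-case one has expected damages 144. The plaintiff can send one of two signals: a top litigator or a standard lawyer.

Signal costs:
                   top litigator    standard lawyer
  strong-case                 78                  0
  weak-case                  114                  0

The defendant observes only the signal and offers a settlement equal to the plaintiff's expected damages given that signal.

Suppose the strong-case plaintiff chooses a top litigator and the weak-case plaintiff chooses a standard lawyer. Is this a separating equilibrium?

Under separation the defendant infers type exactly: top litigator → strong-case (pays 219), standard lawyer → weak-case (pays 144).
Strong-case: top litigator gives 219 − 78 = 141; standard lawyer gives 144 − 0 = 144. Would deviate. ✗
Weak-case: standard lawyer gives 144 − 0 = 144; top litigator gives 219 − 114 = 105. No deviation. ✓

No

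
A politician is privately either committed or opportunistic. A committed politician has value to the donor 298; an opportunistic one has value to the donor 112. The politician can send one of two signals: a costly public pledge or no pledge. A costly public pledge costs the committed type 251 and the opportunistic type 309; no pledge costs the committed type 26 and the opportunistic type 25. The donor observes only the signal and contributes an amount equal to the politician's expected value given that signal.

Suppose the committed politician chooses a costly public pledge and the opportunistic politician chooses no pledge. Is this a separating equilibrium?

If types separate, pledge earns payment 298 and no pledge earns 112.
Committed: pledge gives 298 − 251 = 47; no pledge gives 112 − 26 = 86. Would deviate. ✗
Opportunistic: no pledge gives 112 − 25 = 87; pledge gives 298 − 309 = -11. No deviation. ✓

No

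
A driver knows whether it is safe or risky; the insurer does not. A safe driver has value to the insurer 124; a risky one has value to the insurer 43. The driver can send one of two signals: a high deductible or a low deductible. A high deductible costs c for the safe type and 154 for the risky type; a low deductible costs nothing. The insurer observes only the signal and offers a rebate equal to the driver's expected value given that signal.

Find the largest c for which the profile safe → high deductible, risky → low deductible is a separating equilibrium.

81

Under separation: high deductible → safe (pays 124); low deductible → risky (pays 43).
Risky: 43 − 0 = 43 ≥ 124 − 154 = -30. Holds regardless of c. ✓
Safe: 124 − c ≥ 43 − 0, so c ≤ 124 − 43 = 81.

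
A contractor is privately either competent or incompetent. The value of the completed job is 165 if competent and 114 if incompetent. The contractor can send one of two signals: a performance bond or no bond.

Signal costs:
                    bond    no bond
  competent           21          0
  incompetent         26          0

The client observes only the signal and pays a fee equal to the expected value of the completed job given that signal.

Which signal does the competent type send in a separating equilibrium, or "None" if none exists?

Try competent → bond, incompetent → no bond:
  If types separate, bond earns payment 165 and no bond earns 114.
  Competent: bond gives 165 − 21 = 144; no bond gives 114 − 0 = 114. No deviation. ✓
  Incompetent: no bond gives 114 − 0 = 114; bond gives 165 − 26 = 139. Would deviate. ✗
Try competent → no bond, incompetent → bond:
  If types separate, no bond earns payment 165 and bond earns 114.
  Competent: no bond gives 165 − 0 = 165; bond gives 114 − 21 = 93. No deviation. ✓
  Incompetent: bond gives 114 − 26 = 88; no bond gives 165 − 0 = 165. Would deviate. ✗
Neither assignment is incentive-compatible.

None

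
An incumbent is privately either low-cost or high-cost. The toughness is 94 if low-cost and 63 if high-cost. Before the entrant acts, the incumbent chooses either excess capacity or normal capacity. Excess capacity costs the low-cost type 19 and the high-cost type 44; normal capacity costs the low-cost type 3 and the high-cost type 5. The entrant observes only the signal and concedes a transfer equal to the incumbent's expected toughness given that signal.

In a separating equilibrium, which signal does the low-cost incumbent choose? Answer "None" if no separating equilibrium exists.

Try low-cost → excess capacity, high-cost → normal capacity:
  Under separation the entrant infers type exactly: excess capacity → low-cost (pays 94), normal capacity → high-cost (pays 63).
  Low-cost: excess capacity gives 94 − 19 = 75; normal capacity gives 63 − 3 = 60. No deviation. ✓
  High-cost: normal capacity gives 63 − 5 = 58; excess capacity gives 94 − 44 = 50. No deviation. ✓
Both hold — the low-cost type sends excess capacity.

excess capacity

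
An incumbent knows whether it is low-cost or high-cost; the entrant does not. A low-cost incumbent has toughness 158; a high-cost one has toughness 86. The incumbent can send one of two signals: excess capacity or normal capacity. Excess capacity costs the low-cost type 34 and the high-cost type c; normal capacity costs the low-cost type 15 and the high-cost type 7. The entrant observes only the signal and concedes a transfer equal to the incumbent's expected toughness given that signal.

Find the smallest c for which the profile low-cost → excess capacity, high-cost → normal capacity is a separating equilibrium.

79

Under separation: excess capacity → low-cost (pays 158); normal capacity → high-cost (pays 86).
Low-cost: 158 − 34 = 124 ≥ 86 − 15 = 71. Holds regardless of c. ✓
High-cost: 86 − 7 ≥ 158 − c, so c ≥ 158 − 79 = 79.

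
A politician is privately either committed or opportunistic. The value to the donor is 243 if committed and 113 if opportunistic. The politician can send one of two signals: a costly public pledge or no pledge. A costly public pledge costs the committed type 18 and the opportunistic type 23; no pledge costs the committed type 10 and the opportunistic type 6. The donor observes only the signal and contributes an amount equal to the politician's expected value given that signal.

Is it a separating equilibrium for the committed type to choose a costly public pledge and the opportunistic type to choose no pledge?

No

If types separate, pledge earns payment 243 and no pledge earns 113.
Committed: pledge gives 243 − 18 = 225; no pledge gives 113 − 10 = 103. No deviation. ✓
Opportunistic: no pledge gives 113 − 6 = 107; pledge gives 243 − 23 = 220. Would deviate. ✗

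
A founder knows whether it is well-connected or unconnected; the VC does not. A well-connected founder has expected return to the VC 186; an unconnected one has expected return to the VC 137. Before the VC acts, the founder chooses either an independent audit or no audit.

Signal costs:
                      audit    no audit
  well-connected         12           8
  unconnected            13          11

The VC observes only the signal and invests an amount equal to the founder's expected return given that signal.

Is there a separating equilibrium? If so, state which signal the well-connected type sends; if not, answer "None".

Try well-connected → audit, unconnected → no audit:
  If types separate, audit earns payment 186 and no audit earns 137.
  Well-connected: audit gives 186 − 12 = 174; no audit gives 137 − 8 = 129. No deviation. ✓
  Unconnected: no audit gives 137 − 11 = 126; audit gives 186 − 13 = 173. Would deviate. ✗
Try well-connected → no audit, unconnected → audit:
  If types separate, no audit earns payment 186 and audit earns 137.
  Well-connected: no audit gives 186 − 8 = 178; audit gives 137 − 12 = 125. No deviation. ✓
  Unconnected: audit gives 137 − 13 = 124; no audit gives 186 − 11 = 175. Would deviate. ✗
Neither assignment is incentive-compatible.

None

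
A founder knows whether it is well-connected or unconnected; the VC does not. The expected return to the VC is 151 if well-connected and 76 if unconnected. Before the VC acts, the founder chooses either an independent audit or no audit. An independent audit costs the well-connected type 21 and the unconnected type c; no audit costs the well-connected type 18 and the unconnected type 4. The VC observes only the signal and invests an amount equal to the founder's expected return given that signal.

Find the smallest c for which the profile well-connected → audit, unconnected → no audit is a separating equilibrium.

Under separation: audit → well-connected (pays 151); no audit → unconnected (pays 76).
Well-connected: 151 − 21 = 130 ≥ 76 − 18 = 58. Holds regardless of c. ✓
Unconnected: 76 − 4 ≥ 151 − c, so c ≥ 151 − 72 = 79.

79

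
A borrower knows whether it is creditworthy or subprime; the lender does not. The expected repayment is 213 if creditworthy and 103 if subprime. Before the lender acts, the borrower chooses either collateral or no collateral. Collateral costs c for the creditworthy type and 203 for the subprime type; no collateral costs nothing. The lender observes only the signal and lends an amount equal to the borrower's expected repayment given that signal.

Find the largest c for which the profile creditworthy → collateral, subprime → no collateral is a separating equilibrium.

Under separation: collateral → creditworthy (pays 213); no collateral → subprime (pays 103).
Subprime: 103 − 0 = 103 ≥ 213 − 203 = 10. Holds regardless of c. ✓
Creditworthy: 213 − c ≥ 103 − 0, so c ≤ 213 − 103 = 110.

110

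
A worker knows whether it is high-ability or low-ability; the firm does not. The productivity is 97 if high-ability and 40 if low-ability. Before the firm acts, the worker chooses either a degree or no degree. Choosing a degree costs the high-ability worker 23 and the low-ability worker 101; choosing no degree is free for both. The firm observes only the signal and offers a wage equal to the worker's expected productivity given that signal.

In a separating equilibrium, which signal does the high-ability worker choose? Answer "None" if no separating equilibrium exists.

Try high-ability → degree, low-ability → no degree:
  If types separate, degree earns payment 97 and no degree earns 40.
  High-ability: degree gives 97 − 23 = 74; no degree gives 40 − 0 = 40. No deviation. ✓
  Low-ability: no degree gives 40 − 0 = 40; degree gives 97 − 101 = -4. No deviation. ✓
Both hold — the high-ability type sends degree.

degree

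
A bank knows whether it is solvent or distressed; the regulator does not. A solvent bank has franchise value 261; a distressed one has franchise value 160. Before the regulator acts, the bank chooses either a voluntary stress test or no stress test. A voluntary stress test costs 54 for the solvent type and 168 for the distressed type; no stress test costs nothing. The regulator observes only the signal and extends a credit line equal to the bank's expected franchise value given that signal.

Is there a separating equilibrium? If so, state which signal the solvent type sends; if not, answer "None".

stress test

Try solvent → stress test, distressed → no stress test:
  If types separate, stress test earns payment 261 and no stress test earns 160.
  Solvent: stress test gives 261 − 54 = 207; no stress test gives 160 − 0 = 160. No deviation. ✓
  Distressed: no stress test gives 160 − 0 = 160; stress test gives 261 − 168 = 93. No deviation. ✓
Both hold — the solvent type sends stress test.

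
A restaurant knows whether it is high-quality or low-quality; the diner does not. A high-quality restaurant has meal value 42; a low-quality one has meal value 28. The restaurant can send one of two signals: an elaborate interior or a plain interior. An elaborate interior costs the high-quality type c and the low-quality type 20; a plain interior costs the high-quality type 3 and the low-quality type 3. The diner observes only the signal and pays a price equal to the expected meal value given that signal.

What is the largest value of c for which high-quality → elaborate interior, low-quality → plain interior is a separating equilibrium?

17

Under separation: elaborate interior → high-quality (pays 42); plain interior → low-quality (pays 28).
Low-quality: 28 − 3 = 25 ≥ 42 − 20 = 22. Holds regardless of c. ✓
High-quality: 42 − c ≥ 28 − 3, so c ≤ 42 − 25 = 17.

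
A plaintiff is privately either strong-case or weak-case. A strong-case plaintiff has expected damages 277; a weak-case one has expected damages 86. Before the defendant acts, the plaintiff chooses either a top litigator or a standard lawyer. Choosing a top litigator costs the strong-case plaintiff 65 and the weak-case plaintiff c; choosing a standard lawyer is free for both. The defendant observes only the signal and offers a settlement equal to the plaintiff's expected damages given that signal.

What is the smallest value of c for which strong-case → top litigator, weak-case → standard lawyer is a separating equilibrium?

191

Under separation: top litigator → strong-case (pays 277); standard lawyer → weak-case (pays 86).
Strong-case: 277 − 65 = 212 ≥ 86 − 0 = 86. Holds regardless of c. ✓
Weak-case: 86 − 0 ≥ 277 − c, so c ≥ 277 − 86 = 191.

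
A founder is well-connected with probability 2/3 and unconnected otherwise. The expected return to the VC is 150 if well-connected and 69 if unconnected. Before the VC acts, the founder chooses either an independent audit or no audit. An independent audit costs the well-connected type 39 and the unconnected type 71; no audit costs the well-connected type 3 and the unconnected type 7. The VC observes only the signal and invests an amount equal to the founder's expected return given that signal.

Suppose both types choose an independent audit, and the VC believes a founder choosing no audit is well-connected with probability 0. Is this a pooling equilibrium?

No

At the pooled signal (audit) the VC holds the prior 2/3 and pays 2/3·150 + 1/3·69 = 123. Off-path (no audit) belief 0 gives 0·150 + 1·69 = 69.
Well-connected: audit gives 123 − 39 = 84; no audit gives 69 − 3 = 66. Stays. ✓
Unconnected: audit gives 123 − 71 = 52; no audit gives 69 − 7 = 62. Deviates. ✗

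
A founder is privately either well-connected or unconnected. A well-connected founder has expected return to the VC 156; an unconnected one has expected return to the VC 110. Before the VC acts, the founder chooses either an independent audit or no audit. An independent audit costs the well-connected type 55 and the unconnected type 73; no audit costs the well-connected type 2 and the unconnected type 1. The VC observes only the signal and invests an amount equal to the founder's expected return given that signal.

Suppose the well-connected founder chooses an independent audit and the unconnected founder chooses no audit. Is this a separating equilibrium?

Under separation the VC infers type exactly: audit → well-connected (pays 156), no audit → unconnected (pays 110).
Well-connected: audit gives 156 − 55 = 101; no audit gives 110 − 2 = 108. Would deviate. ✗
Unconnected: no audit gives 110 − 1 = 109; audit gives 156 − 73 = 83. No deviation. ✓

No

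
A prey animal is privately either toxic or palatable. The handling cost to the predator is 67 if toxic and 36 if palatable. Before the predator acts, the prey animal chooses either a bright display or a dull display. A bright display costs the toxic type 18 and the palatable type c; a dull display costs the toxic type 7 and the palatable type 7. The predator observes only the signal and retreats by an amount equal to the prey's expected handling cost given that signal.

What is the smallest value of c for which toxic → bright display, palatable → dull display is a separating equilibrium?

38

Under separation: bright display → toxic (pays 67); dull display → palatable (pays 36).
Toxic: 67 − 18 = 49 ≥ 36 − 7 = 29. Holds regardless of c. ✓
Palatable: 36 − 7 ≥ 67 − c, so c ≥ 67 − 29 = 38.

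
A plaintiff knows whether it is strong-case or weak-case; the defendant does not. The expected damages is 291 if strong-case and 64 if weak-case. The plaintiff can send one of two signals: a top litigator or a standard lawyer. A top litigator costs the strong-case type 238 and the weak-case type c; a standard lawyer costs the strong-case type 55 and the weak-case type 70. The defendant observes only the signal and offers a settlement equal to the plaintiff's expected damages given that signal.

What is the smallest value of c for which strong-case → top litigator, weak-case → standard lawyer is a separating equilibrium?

297

Under separation: top litigator → strong-case (pays 291); standard lawyer → weak-case (pays 64).
Strong-case: 291 − 238 = 53 ≥ 64 − 55 = 9. Holds regardless of c. ✓
Weak-case: 64 − 70 ≥ 291 − c, so c ≥ 291 − -6 = 297.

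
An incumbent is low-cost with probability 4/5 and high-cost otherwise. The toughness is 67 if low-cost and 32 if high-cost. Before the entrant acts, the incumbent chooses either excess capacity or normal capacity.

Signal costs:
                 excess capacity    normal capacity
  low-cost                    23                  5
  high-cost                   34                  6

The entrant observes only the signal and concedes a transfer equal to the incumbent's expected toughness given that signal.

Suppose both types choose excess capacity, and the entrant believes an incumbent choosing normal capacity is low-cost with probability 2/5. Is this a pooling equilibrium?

At the pooled signal (excess capacity) the entrant holds the prior 4/5 and pays 4/5·67 + 1/5·32 = 60. Off-path (normal capacity) belief 2/5 gives 2/5·67 + 3/5·32 = 46.
Low-cost: excess capacity gives 60 − 23 = 37; normal capacity gives 46 − 5 = 41. Deviates. ✗
High-cost: excess capacity gives 60 − 34 = 26; normal capacity gives 46 − 6 = 40. Deviates. ✗

No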